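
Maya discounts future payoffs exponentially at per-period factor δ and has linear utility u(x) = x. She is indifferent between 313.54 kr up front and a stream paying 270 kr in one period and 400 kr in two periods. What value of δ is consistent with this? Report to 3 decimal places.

δ ≈ 0.610

Equating present values: 313.54 = 270δ + 400δ².
That is, 400δ² + 270δ − 313.54 = 0, a quadratic in δ.
The positive root is δ = [−270 + √(270² + 4·400·313.54)] / (2·400) = (−270 + 758.000)/800 ≈ 0.610.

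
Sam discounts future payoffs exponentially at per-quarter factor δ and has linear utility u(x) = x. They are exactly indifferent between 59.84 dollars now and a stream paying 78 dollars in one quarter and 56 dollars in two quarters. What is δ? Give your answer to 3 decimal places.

δ ≈ 0.550

Present value of the stream is 78·δ + 56·δ². Indifference gives 78δ + 56δ² = 59.84.
Rearranged: 56δ² + 78δ − 59.84 = 0.
The positive root is δ = [−78 + √(78² + 4·56·59.84)] / (2·56) = (−78 + 139.600)/112 ≈ 0.550.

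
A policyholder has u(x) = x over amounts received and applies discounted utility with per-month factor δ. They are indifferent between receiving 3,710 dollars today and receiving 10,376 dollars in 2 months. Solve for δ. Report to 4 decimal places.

δ ≈ 0.5980

The payoff in 2 months is discounted by δ^2, so u(3710) = δ^2·u(10376) and δ^2 = u(3710)/u(10376).
With u(x) = x: δ^2 = 3710/10376 = 0.35756.
Hence δ = (0.35756)^(1/2) = 0.597960.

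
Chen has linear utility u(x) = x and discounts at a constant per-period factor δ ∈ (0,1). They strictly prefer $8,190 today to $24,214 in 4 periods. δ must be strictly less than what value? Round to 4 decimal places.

δ < 0.7626

Under u(x) = x this choice says 8190 > δ^4·24214.
Dividing by 24214: δ^4 < 0.33823. Both sides are positive, so the 4th root keeps the direction.
δ < 0.33823^(1/4) = 0.7626.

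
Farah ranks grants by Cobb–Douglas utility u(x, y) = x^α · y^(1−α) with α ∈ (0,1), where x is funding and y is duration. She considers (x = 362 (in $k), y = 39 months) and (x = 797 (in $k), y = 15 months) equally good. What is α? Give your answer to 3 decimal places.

α ≈ 0.548

The Cobb–Douglas utilities coincide, so 362^α·39^(1−α) = 797^α·15^(1−α).
Taking logs: α·ln 362 + (1−α)·ln 39 = α·ln 797 + (1−α)·ln 15, i.e. α·-0.789210 = (1−α)·-0.955511.
With A = -0.789210 and B = -0.955511: α·A = (1−α)·B, so α = B/(A+B) = -0.955511/-1.744721 ≈ 0.548.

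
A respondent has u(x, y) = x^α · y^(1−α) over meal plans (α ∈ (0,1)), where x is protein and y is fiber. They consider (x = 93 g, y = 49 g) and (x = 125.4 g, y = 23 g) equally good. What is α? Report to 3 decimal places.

α ≈ 0.717

The Cobb–Douglas utilities coincide, so 93^α·49^(1−α) = 125.4^α·23^(1−α).
(93/125.4)^α = (23/49)^(1−α); take logs: α·ln(93/125.4) = (1−α)·ln(23/49), i.e. α·-0.298909 = (1−α)·-0.756326.
Thus α·(-1.055235) = -0.756326, so α = -0.756326/-1.055235 ≈ 0.717.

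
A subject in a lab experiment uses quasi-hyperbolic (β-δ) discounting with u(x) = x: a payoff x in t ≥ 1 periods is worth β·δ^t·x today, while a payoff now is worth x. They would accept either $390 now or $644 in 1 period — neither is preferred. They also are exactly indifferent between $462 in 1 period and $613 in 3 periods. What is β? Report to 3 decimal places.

Both payoffs in the second observation are in the future, so β drops out: δ^1·462 = δ^3·613 ⇒ δ^2 = 462/613 = 0.75367, so δ = 0.86814.
Now use the now-vs-future pair: 390 = β·δ·644 gives β = 390/(0.86814·644) ≈ 0.698.

β ≈ 0.698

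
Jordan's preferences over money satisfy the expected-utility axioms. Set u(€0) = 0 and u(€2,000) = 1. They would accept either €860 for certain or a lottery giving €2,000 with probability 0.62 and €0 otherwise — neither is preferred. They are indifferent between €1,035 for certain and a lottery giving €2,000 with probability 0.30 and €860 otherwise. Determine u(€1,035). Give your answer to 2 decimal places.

From the first indifference, u(€860) = 0.62·u(€2,000) + 0.38·u(€0) = 0.62·1 + 0.38·0 = 0.62.
Chaining: u(€1,035) = 0.30·1.00 + 0.70·0.62 = 0.7340.

0.73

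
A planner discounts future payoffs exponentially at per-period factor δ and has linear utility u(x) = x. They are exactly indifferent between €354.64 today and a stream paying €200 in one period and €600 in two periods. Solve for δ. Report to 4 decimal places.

δ ≈ 0.6200

Present value of the stream is 200·δ + 600·δ². Indifference gives 200δ + 600δ² = 354.64.
Rearranged: 600δ² + 200δ − 354.64 = 0.
The positive root is δ = [−200 + √(200² + 4·600·354.64)] / (2·600) = (−200 + 944.000)/1200 ≈ 0.6200.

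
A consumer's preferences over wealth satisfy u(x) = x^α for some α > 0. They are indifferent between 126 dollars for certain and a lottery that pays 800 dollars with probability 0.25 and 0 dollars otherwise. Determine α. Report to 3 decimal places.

Since u(0) = 0, the lottery's EU is 0.25·800^α.
Setting u(126) equal to that: 126^α = 0.25·800^α ⇒ (126/800)^α = 0.25.
Taking logs: α·ln(126/800) = ln(0.25), so α = -1.386294 / -1.848330 ≈ 0.750.

α ≈ 0.750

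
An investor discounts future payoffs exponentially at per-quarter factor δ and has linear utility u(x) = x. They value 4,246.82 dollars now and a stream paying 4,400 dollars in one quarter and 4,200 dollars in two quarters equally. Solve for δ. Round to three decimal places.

δ ≈ 0.610

Equating present values: 4246.82 = 4400δ + 4200δ².
So 4200δ² + 4400δ − 4246.82 = 0.
By the quadratic formula (taking the positive root), δ = (−4400 + √90706576.00) / 8400 ≈ 0.610.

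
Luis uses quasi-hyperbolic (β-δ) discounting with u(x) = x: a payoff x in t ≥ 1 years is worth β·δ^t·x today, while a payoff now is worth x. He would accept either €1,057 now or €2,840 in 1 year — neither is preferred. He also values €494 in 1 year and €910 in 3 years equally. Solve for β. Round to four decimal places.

β ≈ 0.5051

The second indifference involves only future payoffs, so β cancels: β·δ^1·494 = β·δ^3·910, giving δ^2 = 494/910 = 0.54286, so δ = 0.73679.
Substituting δ into 1057 = β·δ·2840: β = 1057/(2092.479) ≈ 0.5051.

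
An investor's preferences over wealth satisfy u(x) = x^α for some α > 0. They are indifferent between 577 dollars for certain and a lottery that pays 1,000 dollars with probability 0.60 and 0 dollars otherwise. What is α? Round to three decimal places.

Since u(0) = 0, the lottery's EU is 0.60·1000^α.
Equating: 577^α = 0.60·1000^α, i.e. 0.5770^α = 0.60.
α = ln(0.60) / ln(577/1000) = -0.510826/-0.549913 ≈ 0.929.

α ≈ 0.929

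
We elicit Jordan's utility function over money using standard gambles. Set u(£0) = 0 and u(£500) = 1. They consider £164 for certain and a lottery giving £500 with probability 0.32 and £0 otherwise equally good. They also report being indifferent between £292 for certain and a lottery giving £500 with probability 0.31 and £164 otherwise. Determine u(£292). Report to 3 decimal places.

0.531

From the first indifference, u(£164) = 0.32·u(£500) + 0.68·u(£0) = 0.32·1 + 0.68·0 = 0.32.
Then u(£292) = 0.31·u(£500) + 0.69·u(£164) = 0.31·1.00 + 0.69·0.32 = 0.5308.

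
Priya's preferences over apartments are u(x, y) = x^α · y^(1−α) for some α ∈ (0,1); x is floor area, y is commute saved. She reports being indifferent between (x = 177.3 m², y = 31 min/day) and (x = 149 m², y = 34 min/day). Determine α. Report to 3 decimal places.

α ≈ 0.347

The Cobb–Douglas utilities coincide, so 177.3^α·31^(1−α) = 149^α·34^(1−α).
(177.3/149)^α = (34/31)^(1−α); take logs: α·ln(177.3/149) = (1−α)·ln(34/31), i.e. α·0.173897 = (1−α)·0.092373.
With A = 0.173897 and B = 0.092373: α·A = (1−α)·B, so α = B/(A+B) = 0.092373/0.266270 ≈ 0.347.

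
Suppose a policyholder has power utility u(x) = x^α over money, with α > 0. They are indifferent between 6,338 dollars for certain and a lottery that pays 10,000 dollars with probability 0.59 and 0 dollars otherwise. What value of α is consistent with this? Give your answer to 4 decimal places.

α ≈ 1.1570

Since u(0) = 0, the lottery's EU is 0.59·10000^α.
Setting u(6338) equal to that: 6338^α = 0.59·10000^α ⇒ (6338/10000)^α = 0.59.
Taking logs: α·ln(6338/10000) = ln(0.59), so α = -0.5276327 / -0.4560218 ≈ 1.1570.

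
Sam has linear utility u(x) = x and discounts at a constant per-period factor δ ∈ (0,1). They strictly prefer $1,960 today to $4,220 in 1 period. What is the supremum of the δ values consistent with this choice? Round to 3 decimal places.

Comparing present values: 1960 > δ·4220.
So δ < 1960/4220 = 0.46445.

δ < 0.464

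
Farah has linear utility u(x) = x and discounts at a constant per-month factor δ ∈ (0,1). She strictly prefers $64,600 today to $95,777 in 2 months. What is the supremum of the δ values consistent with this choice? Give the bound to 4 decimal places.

δ < 0.8213

Comparing present values: 64600 > δ^2·95777.
Dividing by 95777: δ^2 < 0.67448. Both sides are positive, so the square root keeps the direction.
δ < (64600/95777)^(1/2) ≈ 0.8213.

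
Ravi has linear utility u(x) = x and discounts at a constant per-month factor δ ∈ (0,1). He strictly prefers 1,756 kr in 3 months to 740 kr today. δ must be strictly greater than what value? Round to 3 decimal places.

Comparing present values: 740 < δ^3·1756.
So δ^3 > 740/1756 = 0.42141; taking the cube root of both positive sides preserves the inequality.
δ > 0.42141^(1/3) = 0.750.

δ > 0.750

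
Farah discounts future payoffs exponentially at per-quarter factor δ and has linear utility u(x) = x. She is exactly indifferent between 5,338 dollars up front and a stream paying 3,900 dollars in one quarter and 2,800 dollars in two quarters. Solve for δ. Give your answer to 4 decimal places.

δ ≈ 0.8500

Present value of the stream is 3900·δ + 2800·δ². Indifference gives 3900δ + 2800δ² = 5338.
So 2800δ² + 3900δ − 5338 = 0.
By the quadratic formula (taking the positive root), δ = (−3900 + √74995600.00) / 5600 ≈ 0.8500.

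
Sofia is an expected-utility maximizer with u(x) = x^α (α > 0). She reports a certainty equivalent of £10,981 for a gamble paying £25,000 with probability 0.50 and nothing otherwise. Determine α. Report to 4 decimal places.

α ≈ 0.8425

The lottery's expected utility is 0.50·u(25000) + 0.50·u(0) = 0.50·25000^α (since u(0) = 0 for α > 0).
Equating: 10981^α = 0.50·25000^α, i.e. 0.4392^α = 0.50.
Take logs: α = ln 0.50 / ln(10981/25000) ≈ 0.842518.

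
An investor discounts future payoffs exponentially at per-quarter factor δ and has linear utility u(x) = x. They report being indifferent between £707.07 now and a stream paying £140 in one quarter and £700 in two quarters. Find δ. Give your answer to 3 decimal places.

Equating present values: 707.07 = 140δ + 700δ².
Rearranged: 700δ² + 140δ − 707.07 = 0.
δ = (−140 + √(140² + 4·700·707.07)) / (2·700) = (−140 + √1999396.00) / 1400 ≈ 0.910.

δ ≈ 0.910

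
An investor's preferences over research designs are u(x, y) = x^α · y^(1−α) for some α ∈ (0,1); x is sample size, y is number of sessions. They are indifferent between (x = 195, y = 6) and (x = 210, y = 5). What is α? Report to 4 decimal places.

The Cobb–Douglas utilities coincide, so 195^α·6^(1−α) = 210^α·5^(1−α).
Taking logs: α·ln 195 + (1−α)·ln 6 = α·ln 210 + (1−α)·ln 5, i.e. α·-0.0741080 = (1−α)·-0.1823216.
So α/(1−α) = (-0.1823216)/(-0.0741080) = 2.4602148, and α = 2.4602148/3.4602148 ≈ 0.7110.

α ≈ 0.7110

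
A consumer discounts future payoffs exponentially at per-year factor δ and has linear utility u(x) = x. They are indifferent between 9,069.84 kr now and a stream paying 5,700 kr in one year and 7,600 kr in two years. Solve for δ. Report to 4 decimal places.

δ ≈ 0.7800

Present value of the stream is 5700·δ + 7600·δ². Indifference gives 5700δ + 7600δ² = 9069.84.
That is, 7600δ² + 5700δ − 9069.84 = 0, a quadratic in δ.
By the quadratic formula (taking the positive root), δ = (−5700 + √308213136.00) / 15200 ≈ 0.7800.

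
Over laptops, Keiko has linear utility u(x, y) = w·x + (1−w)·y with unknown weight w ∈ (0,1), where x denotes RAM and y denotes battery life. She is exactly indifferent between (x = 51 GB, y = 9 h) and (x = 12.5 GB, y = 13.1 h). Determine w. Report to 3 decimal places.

w = 0.096

Indifference: w·51 + (1−w)·9 = w·12.5 + (1−w)·13.1.
Rearranging, 38.5·w − 4.1·(1−w) = 0.
Hence w = 4.1/(38.5+4.1) = 4.1/42.6 = 0.096.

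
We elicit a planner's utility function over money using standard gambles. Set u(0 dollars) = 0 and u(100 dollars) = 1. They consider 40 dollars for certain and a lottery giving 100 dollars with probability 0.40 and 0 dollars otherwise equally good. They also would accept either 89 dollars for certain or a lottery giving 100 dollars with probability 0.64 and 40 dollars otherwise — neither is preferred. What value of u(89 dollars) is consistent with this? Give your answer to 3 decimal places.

0.784

First, u(40 dollars) = 0.40·u(100 dollars) + 0.60·u(0 dollars) = 0.40.
The second indifference gives u(89 dollars) = 0.64·u(100 dollars) + 0.36·u(40 dollars) = 0.64·1.00 + 0.36·0.40 = 0.7840.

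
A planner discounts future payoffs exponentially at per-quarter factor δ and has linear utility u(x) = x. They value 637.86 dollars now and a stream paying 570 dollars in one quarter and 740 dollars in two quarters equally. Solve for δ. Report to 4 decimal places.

δ ≈ 0.6200

Equating present values: 637.86 = 570δ + 740δ².
So 740δ² + 570δ − 637.86 = 0.
The positive root is δ = [−570 + √(570² + 4·740·637.86)] / (2·740) = (−570 + 1487.604)/1480 ≈ 0.6200.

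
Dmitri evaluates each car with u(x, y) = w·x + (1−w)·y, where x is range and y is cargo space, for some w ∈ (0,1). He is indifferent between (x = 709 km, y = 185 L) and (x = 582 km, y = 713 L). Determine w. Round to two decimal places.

w = 0.81

Indifference: w·709 + (1−w)·185 = w·582 + (1−w)·713.
Rearranging, 127·w − 528·(1−w) = 0.
Hence w = 528/(127+528) = 528/655 = 0.81.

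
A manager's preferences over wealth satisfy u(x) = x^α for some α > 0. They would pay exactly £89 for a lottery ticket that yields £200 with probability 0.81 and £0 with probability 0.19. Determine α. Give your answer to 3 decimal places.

EU(lottery) = 0.81·200^α + 0.19·0 = 0.81·200^α.
Equating: 89^α = 0.81·200^α, i.e. 0.4450^α = 0.81.
α = ln(0.81) / ln(89/200) = -0.210721/-0.809681 ≈ 0.260.

α ≈ 0.260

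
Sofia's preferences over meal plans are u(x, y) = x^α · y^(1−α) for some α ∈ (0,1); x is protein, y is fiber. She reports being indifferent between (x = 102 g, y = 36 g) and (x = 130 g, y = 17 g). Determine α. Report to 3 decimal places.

α ≈ 0.756

The Cobb–Douglas utilities coincide, so 102^α·36^(1−α) = 130^α·17^(1−α).
Taking logs: α·ln 102 + (1−α)·ln 36 = α·ln 130 + (1−α)·ln 17, i.e. α·-0.242562 = (1−α)·-0.750306.
Thus α·(-0.992868) = -0.750306, so α = -0.750306/-0.992868 ≈ 0.756.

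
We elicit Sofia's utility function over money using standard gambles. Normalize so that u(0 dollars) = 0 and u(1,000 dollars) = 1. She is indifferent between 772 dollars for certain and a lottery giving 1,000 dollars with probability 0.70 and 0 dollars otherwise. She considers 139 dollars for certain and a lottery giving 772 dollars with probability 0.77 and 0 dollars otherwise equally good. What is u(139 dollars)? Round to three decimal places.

0.539

The first gamble pins u(772 dollars): it must equal 0.70·1 + 0.30·0 = 0.70.
The second indifference gives u(139 dollars) = 0.77·u(772 dollars) + 0.23·u(0 dollars) = 0.77·0.70 + 0.23·0.00 = 0.5390.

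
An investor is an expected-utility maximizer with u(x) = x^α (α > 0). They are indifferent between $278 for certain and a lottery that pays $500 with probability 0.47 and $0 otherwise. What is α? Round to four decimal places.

EU(lottery) = 0.47·500^α + 0.53·0 = 0.47·500^α.
Setting u(278) equal to that: 278^α = 0.47·500^α ⇒ (278/500)^α = 0.47.
Taking logs: α·ln(278/500) = ln(0.47), so α = -0.7550226 / -0.5869870 ≈ 1.2863.

α ≈ 1.2863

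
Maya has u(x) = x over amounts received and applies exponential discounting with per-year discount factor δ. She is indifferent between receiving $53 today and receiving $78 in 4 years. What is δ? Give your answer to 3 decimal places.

Indifference means u(53) = δ^4 · u(78), so δ^4 = u(53)/u(78).
With u(x) = x: δ^4 = 53/78 = 0.67949.
Taking the 4th root: δ = 0.67949^(1/4) ≈ 0.908.

δ ≈ 0.908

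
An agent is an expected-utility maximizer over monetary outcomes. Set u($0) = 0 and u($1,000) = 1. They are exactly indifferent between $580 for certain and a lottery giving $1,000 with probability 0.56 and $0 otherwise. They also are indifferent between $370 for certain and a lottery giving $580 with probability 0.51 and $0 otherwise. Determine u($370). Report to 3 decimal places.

0.286

First, u($580) = 0.56·u($1,000) + 0.44·u($0) = 0.56.
Then u($370) = 0.51·u($580) + 0.49·u($0) = 0.51·0.56 + 0.49·0.00 = 0.2856.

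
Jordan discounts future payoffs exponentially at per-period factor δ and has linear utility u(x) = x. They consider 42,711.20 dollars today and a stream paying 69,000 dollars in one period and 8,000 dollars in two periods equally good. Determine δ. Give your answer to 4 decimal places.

Equating present values: 42711.20 = 69000δ + 8000δ².
That is, 8000δ² + 69000δ − 42711.20 = 0, a quadratic in δ.
δ = (−69000 + √(69000² + 4·8000·42711.20)) / (2·8000) = (−69000 + √6127758400.00) / 16000 ≈ 0.5800.

δ ≈ 0.5800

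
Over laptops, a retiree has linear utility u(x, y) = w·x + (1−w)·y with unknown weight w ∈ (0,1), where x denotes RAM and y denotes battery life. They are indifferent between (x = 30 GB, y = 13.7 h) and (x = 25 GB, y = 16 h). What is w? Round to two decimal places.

w = 0.32

Indifference: w·30 + (1−w)·13.7 = w·25 + (1−w)·16.
Rearranging, 5·w − 2.3·(1−w) = 0.
So w/(1−w) = 2.3/5 = 0.4600, giving w = 2.3/(5+2.3) = 0.32.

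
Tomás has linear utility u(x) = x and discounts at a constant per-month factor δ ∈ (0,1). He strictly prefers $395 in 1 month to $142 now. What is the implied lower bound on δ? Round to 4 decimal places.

The preference means 142 < δ·395.
So δ > 142/395 = 0.35949.

δ > 0.3595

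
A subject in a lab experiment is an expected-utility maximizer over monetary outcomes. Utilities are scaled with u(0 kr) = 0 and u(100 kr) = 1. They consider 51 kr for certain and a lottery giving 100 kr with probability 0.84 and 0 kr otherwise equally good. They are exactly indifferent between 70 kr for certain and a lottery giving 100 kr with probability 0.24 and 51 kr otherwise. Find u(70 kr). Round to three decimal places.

0.878

First, u(51 kr) = 0.84·u(100 kr) + 0.16·u(0 kr) = 0.84.
Then u(70 kr) = 0.24·u(100 kr) + 0.76·u(51 kr) = 0.24·1.00 + 0.76·0.84 = 0.8784.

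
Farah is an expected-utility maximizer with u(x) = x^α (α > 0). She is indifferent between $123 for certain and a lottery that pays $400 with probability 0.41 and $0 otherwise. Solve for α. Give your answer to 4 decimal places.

α ≈ 0.7561

EU(lottery) = 0.41·400^α + 0.59·0 = 0.41·400^α.
Indifference: 123^α = 0.41·400^α, so (123/400)^α = 0.41.
Taking logs: α·ln(123/400) = ln(0.41), so α = -0.8915981 / -1.1792802 ≈ 0.7561.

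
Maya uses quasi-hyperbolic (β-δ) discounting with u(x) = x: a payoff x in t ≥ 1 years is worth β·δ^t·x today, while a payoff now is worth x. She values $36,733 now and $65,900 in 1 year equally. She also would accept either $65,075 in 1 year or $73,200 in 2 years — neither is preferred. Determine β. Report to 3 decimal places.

β ≈ 0.627

From the later pair, β·δ^1·65075 = β·δ^2·73200; dividing through, δ = 65075/73200 = 0.88900.
The first indifference: 36733 = β·δ·65900, so β = 36733/(δ·65900) = 36733/(0.88900·65900) ≈ 0.627.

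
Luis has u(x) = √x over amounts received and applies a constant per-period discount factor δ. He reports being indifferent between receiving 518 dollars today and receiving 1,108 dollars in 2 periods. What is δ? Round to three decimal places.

δ ≈ 0.827

The payoff in 2 periods is discounted by δ^2, so u(518) = δ^2·u(1108) and δ^2 = u(518)/u(1108).
Since u(x) = √x, δ^2 = √(518/1108) = 0.68375.
Hence δ = (0.68375)^(1/2) = 0.82689.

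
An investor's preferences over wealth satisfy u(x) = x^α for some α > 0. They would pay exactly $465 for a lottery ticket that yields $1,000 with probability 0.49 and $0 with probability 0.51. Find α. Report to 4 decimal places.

α ≈ 0.9316

Since u(0) = 0, the lottery's EU is 0.49·1000^α.
Indifference: 465^α = 0.49·1000^α, so (465/1000)^α = 0.49.
Take logs: α = ln 0.49 / ln(465/1000) ≈ 0.931609.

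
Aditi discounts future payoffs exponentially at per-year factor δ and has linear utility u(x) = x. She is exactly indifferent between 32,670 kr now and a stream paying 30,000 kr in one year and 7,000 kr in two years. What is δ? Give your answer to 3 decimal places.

Equating present values: 32670 = 30000δ + 7000δ².
Rearranged: 7000δ² + 30000δ − 32670 = 0.
The positive root is δ = [−30000 + √(30000² + 4·7000·32670)] / (2·7000) = (−30000 + 42600.000)/14000 ≈ 0.900.

δ ≈ 0.900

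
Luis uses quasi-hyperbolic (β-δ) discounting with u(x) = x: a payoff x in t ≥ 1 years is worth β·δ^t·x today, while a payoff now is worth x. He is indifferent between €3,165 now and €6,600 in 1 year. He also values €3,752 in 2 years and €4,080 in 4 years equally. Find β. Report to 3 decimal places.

Both payoffs in the second observation are in the future, so β drops out: δ^2·3752 = δ^4·4080 ⇒ δ^2 = 3752/4080 = 0.91961, so δ = 0.95896.
Now use the now-vs-future pair: 3165 = β·δ·6600 gives β = 3165/(0.95896·6600) ≈ 0.500.

β ≈ 0.500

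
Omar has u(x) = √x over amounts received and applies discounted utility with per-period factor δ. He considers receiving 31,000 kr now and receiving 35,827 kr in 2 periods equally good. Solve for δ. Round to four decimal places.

Equating discounted utilities: u(31000) = δ^2·u(35827) ⇒ δ^2 = u(31000)/u(35827).
Since u(x) = √x, δ^2 = √(31000/35827) = 0.93020.
So δ = 0.93020^(1/2) ≈ 0.9645.

δ ≈ 0.9645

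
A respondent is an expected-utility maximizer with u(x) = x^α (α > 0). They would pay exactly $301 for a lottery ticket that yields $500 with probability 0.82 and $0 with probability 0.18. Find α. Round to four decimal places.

The lottery's expected utility is 0.82·u(500) + 0.18·u(0) = 0.82·500^α (since u(0) = 0 for α > 0).
Setting u(301) equal to that: 301^α = 0.82·500^α ⇒ (301/500)^α = 0.82.
Taking logs: α·ln(301/500) = ln(0.82), so α = -0.1984509 / -0.5074978 ≈ 0.3910.

α ≈ 0.3910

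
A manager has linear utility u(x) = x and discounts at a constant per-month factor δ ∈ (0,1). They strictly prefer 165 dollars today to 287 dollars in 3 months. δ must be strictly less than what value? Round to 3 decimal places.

δ < 0.832

Comparing present values: 165 > δ^3·287.
So δ^3 < 165/287 = 0.57491; taking the cube root of both positive sides preserves the inequality.
δ < 0.57491^(1/3) = 0.832.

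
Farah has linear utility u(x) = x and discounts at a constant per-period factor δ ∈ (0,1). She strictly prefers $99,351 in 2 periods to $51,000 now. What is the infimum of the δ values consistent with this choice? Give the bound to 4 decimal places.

Comparing present values: 51000 < δ^2·99351.
Hence δ^2 > 51000/99351 = 0.51333, and x ↦ x^(1/2) is increasing on (0,∞).
δ > 0.51333^(1/2) = 0.7165.

δ > 0.7165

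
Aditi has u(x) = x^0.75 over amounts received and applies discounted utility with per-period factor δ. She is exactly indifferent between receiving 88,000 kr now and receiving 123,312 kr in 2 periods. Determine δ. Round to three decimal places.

δ ≈ 0.881

Indifference means u(88000) = δ^2 · u(123312), so δ^2 = u(88000)/u(123312).
Since u(x) = x^0.75, δ^2 = (88000/123312)^0.75 = 0.71364^0.75 = 0.77644.
Taking the square root: δ = 0.77644^(1/2) ≈ 0.881.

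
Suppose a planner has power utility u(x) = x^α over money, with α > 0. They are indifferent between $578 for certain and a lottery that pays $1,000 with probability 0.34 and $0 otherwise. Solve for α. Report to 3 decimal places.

α ≈ 1.968

Since u(0) = 0, the lottery's EU is 0.34·1000^α.
Equating: 578^α = 0.34·1000^α, i.e. 0.5780^α = 0.34.
α = ln(0.34) / ln(578/1000) = -1.078810/-0.548181 ≈ 1.968.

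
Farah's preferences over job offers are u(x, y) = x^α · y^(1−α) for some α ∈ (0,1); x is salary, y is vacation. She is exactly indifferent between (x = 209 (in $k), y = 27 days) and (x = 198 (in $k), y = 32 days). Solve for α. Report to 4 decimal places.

The Cobb–Douglas utilities coincide, so 209^α·27^(1−α) = 198^α·32^(1−α).
Rearrange to (209/198)^α = (32/27)^(1−α) and take logs: α·0.0540672 = (1−α)·0.1698990.
With A = 0.0540672 and B = 0.1698990: α·A = (1−α)·B, so α = B/(A+B) = 0.1698990/0.2239662 ≈ 0.7586.

α ≈ 0.7586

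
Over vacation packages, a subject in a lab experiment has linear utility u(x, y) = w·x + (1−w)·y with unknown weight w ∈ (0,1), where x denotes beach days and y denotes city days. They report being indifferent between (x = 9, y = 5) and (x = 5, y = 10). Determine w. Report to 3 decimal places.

u(9,5) = u(5,10) means w·9 + (1−w)·5 = w·5 + (1−w)·10.
w·(9−5) = (1−w)·(10−5), i.e. w·4 = (1−w)·5.
So w/(1−w) = 5/4 = 1.2500, giving w = 5/(4+5) = 0.556.

w = 0.556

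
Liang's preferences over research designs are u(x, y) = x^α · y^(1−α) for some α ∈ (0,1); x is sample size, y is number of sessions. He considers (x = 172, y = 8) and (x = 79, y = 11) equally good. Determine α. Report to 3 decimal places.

The Cobb–Douglas utilities coincide, so 172^α·8^(1−α) = 79^α·11^(1−α).
Taking logs: α·ln 172 + (1−α)·ln 8 = α·ln 79 + (1−α)·ln 11, i.e. α·0.778047 = (1−α)·0.318454.
So α/(1−α) = (0.318454)/(0.778047) = 0.409299, and α = 0.409299/1.409299 ≈ 0.290.

α ≈ 0.290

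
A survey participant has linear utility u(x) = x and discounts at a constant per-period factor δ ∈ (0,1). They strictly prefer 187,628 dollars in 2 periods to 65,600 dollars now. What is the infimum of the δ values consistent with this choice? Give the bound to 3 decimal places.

Comparing present values: 65600 < δ^2·187628.
Hence δ^2 > 65600/187628 = 0.34963, and x ↦ x^(1/2) is increasing on (0,∞).
δ > (65600/187628)^(1/2) ≈ 0.591.

δ > 0.591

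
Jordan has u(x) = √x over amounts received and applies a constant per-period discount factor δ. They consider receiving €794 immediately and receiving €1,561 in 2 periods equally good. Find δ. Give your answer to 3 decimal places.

δ ≈ 0.845

Indifference means u(794) = δ^2 · u(1561), so δ^2 = u(794)/u(1561).
With u(x) = √x: δ^2 = √794/√1561 = √(794/1561) = 0.71320.
Taking the square root: δ = 0.71320^(1/2) ≈ 0.845.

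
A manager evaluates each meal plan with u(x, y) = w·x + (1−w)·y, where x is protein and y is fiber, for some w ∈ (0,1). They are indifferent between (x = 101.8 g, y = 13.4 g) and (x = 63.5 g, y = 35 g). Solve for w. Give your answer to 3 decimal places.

Indifference: w·101.8 + (1−w)·13.4 = w·63.5 + (1−w)·35.
Rearranging, 38.3·w − 21.6·(1−w) = 0.
So w/(1−w) = 21.6/38.3 = 0.5640, giving w = 21.6/(38.3+21.6) = 0.361.

w = 0.361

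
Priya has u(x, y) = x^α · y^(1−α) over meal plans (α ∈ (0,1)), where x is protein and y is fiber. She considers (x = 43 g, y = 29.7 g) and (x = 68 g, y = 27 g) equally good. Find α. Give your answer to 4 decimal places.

α ≈ 0.1722

The Cobb–Douglas utilities coincide, so 43^α·29.7^(1−α) = 68^α·27^(1−α).
Taking logs: α·ln 43 + (1−α)·ln 29.7 = α·ln 68 + (1−α)·ln 27, i.e. α·-0.4583076 = (1−α)·-0.0953102.
With A = -0.4583076 and B = -0.0953102: α·A = (1−α)·B, so α = B/(A+B) = -0.0953102/-0.5536178 ≈ 0.1722.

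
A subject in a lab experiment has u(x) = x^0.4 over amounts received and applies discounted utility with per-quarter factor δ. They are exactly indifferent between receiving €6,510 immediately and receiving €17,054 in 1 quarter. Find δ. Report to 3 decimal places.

Equating discounted utilities: u(6510) = δ·u(17054) ⇒ δ = u(6510)/u(17054).
With u(x) = x^0.4: δ = 6510^0.4/17054^0.4 = (6510/17054)^0.4 = 0.68030.

δ ≈ 0.680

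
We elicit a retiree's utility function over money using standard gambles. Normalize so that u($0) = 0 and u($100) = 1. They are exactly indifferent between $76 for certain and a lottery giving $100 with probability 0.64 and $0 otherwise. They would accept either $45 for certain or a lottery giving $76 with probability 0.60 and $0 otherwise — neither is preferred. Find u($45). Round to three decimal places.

0.384

The first gamble pins u($76): it must equal 0.64·1 + 0.36·0 = 0.64.
The second indifference gives u($45) = 0.60·u($76) + 0.40·u($0) = 0.60·0.64 + 0.40·0.00 = 0.3840.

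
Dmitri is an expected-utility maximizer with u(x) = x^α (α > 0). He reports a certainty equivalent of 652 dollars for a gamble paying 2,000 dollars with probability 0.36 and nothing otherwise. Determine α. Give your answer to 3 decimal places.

The lottery's expected utility is 0.36·u(2000) + 0.64·u(0) = 0.36·2000^α (since u(0) = 0 for α > 0).
Setting u(652) equal to that: 652^α = 0.36·2000^α ⇒ (652/2000)^α = 0.36.
Taking logs: α·ln(652/2000) = ln(0.36), so α = -1.021651 / -1.120858 ≈ 0.911.

α ≈ 0.911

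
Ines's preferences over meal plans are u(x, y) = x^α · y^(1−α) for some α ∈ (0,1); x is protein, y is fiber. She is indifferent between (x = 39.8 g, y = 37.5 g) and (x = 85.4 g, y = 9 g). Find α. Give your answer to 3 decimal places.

Set the two utilities equal: 39.8^α·37.5^(1−α) = 85.4^α·9^(1−α).
Rearrange to (39.8/85.4)^α = (9/37.5)^(1−α) and take logs: α·-0.763479 = (1−α)·-1.427116.
So α/(1−α) = (-1.427116)/(-0.763479) = 1.869228, and α = 1.869228/2.869228 ≈ 0.651.

α ≈ 0.651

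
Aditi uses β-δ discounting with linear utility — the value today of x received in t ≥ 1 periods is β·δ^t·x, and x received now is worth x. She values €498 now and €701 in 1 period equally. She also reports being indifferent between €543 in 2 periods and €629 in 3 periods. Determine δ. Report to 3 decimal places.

The second indifference involves only future payoffs, so β cancels: β·δ^2·543 = β·δ^3·629, giving δ = 543/629 = 0.86328.

δ ≈ 0.863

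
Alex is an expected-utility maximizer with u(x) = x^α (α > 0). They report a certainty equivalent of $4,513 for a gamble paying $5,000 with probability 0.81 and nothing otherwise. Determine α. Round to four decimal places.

Since u(0) = 0, the lottery's EU is 0.81·5000^α.
Setting u(4513) equal to that: 4513^α = 0.81·5000^α ⇒ (4513/5000)^α = 0.81.
Taking logs: α·ln(4513/5000) = ln(0.81), so α = -0.2107210 / -0.1024758 ≈ 2.0563.

α ≈ 2.0563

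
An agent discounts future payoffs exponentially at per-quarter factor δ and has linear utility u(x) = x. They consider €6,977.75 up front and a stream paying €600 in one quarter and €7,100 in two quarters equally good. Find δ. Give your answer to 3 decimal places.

δ ≈ 0.950

Equating present values: 6977.75 = 600δ + 7100δ².
That is, 7100δ² + 600δ − 6977.75 = 0, a quadratic in δ.
δ = (−600 + √(600² + 4·7100·6977.75)) / (2·7100) = (−600 + √198528100.00) / 14200 ≈ 0.950.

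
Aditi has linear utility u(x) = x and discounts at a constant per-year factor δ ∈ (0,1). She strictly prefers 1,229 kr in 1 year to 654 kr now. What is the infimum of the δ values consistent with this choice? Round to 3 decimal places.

δ > 0.532

The preference means 654 < δ·1229.
Dividing through by 1229 gives δ > 0.53214.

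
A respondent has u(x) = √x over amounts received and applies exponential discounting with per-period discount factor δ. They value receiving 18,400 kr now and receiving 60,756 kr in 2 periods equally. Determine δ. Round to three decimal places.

The payoff in 2 periods is discounted by δ^2, so u(18400) = δ^2·u(60756) and δ^2 = u(18400)/u(60756).
With u(x) = √x: δ^2 = √18400/√60756 = √(18400/60756) = 0.55032.
Taking the square root: δ = 0.55032^(1/2) ≈ 0.742.

δ ≈ 0.742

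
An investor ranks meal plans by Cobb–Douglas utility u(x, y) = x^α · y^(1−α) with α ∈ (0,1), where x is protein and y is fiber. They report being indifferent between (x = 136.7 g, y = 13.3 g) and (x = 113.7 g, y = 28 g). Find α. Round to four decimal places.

α ≈ 0.8016

Indifference: 136.7^α · 13.3^(1−α) = 113.7^α · 28^(1−α).
Rearrange to (136.7/113.7)^α = (28/13.3)^(1−α) and take logs: α·0.1842253 = (1−α)·0.7444405.
With A = 0.1842253 and B = 0.7444405: α·A = (1−α)·B, so α = B/(A+B) = 0.7444405/0.9286658 ≈ 0.8016.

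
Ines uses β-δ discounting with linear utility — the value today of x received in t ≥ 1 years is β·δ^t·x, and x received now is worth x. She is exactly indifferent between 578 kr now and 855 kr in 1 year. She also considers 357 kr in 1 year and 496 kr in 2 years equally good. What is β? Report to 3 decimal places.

β ≈ 0.939

Both payoffs in the second observation are in the future, so β drops out: δ^1·357 = δ^2·496 ⇒ δ = 357/496 = 0.71976.
Now use the now-vs-future pair: 578 = β·δ·855 gives β = 578/(0.71976·855) ≈ 0.939.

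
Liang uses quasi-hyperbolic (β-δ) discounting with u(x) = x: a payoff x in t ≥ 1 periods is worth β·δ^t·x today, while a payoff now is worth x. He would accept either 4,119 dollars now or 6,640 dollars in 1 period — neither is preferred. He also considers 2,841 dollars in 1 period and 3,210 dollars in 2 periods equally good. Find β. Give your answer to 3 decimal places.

From the later pair, β·δ^1·2841 = β·δ^2·3210; dividing through, δ = 2841/3210 = 0.88505.
Substituting δ into 4119 = β·δ·6640: β = 4119/(5876.710) ≈ 0.701.

β ≈ 0.701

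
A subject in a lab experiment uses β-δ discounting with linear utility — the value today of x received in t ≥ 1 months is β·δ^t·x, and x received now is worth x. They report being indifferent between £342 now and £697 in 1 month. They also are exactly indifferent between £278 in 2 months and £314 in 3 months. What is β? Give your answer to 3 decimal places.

From the later pair, β·δ^2·278 = β·δ^3·314; dividing through, δ = 278/314 = 0.88535.
Substituting δ into 342 = β·δ·697: β = 342/(617.089) ≈ 0.554.

β ≈ 0.554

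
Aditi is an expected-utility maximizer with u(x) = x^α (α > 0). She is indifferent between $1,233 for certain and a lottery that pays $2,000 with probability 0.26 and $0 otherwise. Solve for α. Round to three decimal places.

α ≈ 2.785

The lottery's expected utility is 0.26·u(2000) + 0.74·u(0) = 0.26·2000^α (since u(0) = 0 for α > 0).
Equating: 1233^α = 0.26·2000^α, i.e. 0.6165^α = 0.26.
Taking logs: α·ln(1233/2000) = ln(0.26), so α = -1.347074 / -0.483697 ≈ 2.785.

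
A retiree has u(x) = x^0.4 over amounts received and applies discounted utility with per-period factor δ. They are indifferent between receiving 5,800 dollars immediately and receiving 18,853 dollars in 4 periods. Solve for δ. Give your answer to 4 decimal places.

Indifference means u(5800) = δ^4 · u(18853), so δ^4 = u(5800)/u(18853).
With u(x) = x^0.4: δ^4 = 5800^0.4/18853^0.4 = (5800/18853)^0.4 = 0.62405.
Taking the 4th root: δ = 0.62405^(1/4) ≈ 0.8888.

δ ≈ 0.8888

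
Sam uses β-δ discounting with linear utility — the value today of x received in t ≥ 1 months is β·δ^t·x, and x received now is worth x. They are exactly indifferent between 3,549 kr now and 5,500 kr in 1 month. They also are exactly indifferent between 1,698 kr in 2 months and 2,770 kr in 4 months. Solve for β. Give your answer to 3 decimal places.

β ≈ 0.824

Both payoffs in the second observation are in the future, so β drops out: δ^2·1698 = δ^4·2770 ⇒ δ^2 = 1698/2770 = 0.61300, so δ = 0.78294.
Substituting δ into 3549 = β·δ·5500: β = 3549/(4306.175) ≈ 0.824.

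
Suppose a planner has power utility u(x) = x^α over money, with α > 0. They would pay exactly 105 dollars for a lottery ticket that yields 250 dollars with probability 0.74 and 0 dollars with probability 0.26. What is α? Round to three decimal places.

Since u(0) = 0, the lottery's EU is 0.74·250^α.
Indifference: 105^α = 0.74·250^α, so (105/250)^α = 0.74.
Taking logs: α·ln(105/250) = ln(0.74), so α = -0.301105 / -0.867501 ≈ 0.347.

α ≈ 0.347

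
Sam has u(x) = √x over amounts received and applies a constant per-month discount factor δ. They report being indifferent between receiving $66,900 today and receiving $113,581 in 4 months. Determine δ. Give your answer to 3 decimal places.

Equating discounted utilities: u(66900) = δ^4·u(113581) ⇒ δ^4 = u(66900)/u(113581).
Since u(x) = √x, δ^4 = √(66900/113581) = 0.76747.
So δ = 0.76747^(1/4) ≈ 0.936.

δ ≈ 0.936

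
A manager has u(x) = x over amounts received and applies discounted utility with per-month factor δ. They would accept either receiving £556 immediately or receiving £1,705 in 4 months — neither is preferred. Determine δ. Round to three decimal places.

δ ≈ 0.756

The payoff in 4 months is discounted by δ^4, so u(556) = δ^4·u(1705) and δ^4 = u(556)/u(1705).
With u(x) = x: δ^4 = 556/1705 = 0.32610.
So δ = 0.32610^(1/4) ≈ 0.756.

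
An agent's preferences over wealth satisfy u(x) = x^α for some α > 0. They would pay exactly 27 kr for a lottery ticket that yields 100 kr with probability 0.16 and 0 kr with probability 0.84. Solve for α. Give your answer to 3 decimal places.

EU(lottery) = 0.16·100^α + 0.84·0 = 0.16·100^α.
Indifference: 27^α = 0.16·100^α, so (27/100)^α = 0.16.
Take logs: α = ln 0.16 / ln(27/100) ≈ 1.39963.

α ≈ 1.400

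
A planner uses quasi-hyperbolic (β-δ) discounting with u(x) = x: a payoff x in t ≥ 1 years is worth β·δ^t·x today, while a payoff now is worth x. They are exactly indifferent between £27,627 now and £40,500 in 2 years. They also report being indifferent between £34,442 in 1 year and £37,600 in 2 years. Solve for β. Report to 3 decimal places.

The second indifference involves only future payoffs, so β cancels: β·δ^1·34442 = β·δ^2·37600, giving δ = 34442/37600 = 0.91601.
Now use the now-vs-future pair: 27627 = β·δ^2·40500 gives β = 27627/(0.83908·40500) ≈ 0.813.

β ≈ 0.813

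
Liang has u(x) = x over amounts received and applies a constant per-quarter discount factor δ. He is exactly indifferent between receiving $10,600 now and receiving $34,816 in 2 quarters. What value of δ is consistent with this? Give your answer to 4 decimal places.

The payoff in 2 quarters is discounted by δ^2, so u(10600) = δ^2·u(34816) and δ^2 = u(10600)/u(34816).
With u(x) = x: δ^2 = 10600/34816 = 0.30446.
Taking the square root: δ = 0.30446^(1/2) ≈ 0.5518.

δ ≈ 0.5518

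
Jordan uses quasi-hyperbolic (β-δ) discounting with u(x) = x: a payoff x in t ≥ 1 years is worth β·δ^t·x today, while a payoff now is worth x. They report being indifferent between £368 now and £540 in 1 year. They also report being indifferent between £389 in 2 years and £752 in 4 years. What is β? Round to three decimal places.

β ≈ 0.948

The second indifference involves only future payoffs, so β cancels: β·δ^2·389 = β·δ^4·752, giving δ^2 = 389/752 = 0.51729, so δ = 0.71923.
Now use the now-vs-future pair: 368 = β·δ·540 gives β = 368/(0.71923·540) ≈ 0.948.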